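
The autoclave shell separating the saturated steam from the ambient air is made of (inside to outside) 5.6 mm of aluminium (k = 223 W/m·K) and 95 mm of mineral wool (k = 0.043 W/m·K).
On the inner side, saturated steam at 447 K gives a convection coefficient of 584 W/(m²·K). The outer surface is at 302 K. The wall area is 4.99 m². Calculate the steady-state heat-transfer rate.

Q ≈ 327 W

Series thermal resistances:
R_inner film = 1/(h_i·A) = 1/(584×4.99) = 3.432×10^-4 K/W
R_aluminium = L/(kA) = 0.0056/(223×4.99) = 5.032×10^-6 K/W
R_mineral wool = L/(kA) = 0.095/(0.043×4.99) = 0.4427 K/W
R_total = 0.4431 K/W
Q = ΔT / R_total = 145 / 0.4431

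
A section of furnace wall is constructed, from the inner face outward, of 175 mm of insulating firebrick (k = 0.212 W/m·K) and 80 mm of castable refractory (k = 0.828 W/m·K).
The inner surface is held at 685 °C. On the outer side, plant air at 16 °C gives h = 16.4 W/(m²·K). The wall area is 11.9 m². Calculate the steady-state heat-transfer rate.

Thermal resistances in series:
R_insulating firebrick = L/(kA) = 0.175/(0.212×11.9) = 0.06937 K/W
R_castable refractory = L/(kA) = 0.08/(0.828×11.9) = 0.008119 K/W
R_outer film = 1/(h_o·A) = 1/(16.4×11.9) = 0.005124 K/W
R_total = 0.08261 K/W
Q = ΔT / R_total = 669 / 0.08261

Q ≈ 8100 W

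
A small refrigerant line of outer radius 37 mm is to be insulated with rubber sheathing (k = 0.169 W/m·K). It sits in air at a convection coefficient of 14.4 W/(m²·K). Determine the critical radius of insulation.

For a cylinder r_cr = k/h = 0.169/14.4
r_cr = 11.7 mm; since the bare radius (37 mm) is above r_cr, any added insulation will reduce heat loss.

r_cr ≈ 11.7 mm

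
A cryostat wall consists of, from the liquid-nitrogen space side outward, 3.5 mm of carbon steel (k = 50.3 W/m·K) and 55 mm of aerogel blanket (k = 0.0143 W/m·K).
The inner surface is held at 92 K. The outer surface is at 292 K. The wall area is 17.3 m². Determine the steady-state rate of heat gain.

Thermal resistances in series:
R_carbon steel = L/(kA) = 0.0035/(50.3×17.3) = 4.022×10^-6 K/W
R_aerogel blanket = L/(kA) = 0.055/(0.0143×17.3) = 0.2223 K/W
R_total = 0.2223 K/W
Q = ΔT / R_total = 200 / 0.2223

Q ≈ 900 W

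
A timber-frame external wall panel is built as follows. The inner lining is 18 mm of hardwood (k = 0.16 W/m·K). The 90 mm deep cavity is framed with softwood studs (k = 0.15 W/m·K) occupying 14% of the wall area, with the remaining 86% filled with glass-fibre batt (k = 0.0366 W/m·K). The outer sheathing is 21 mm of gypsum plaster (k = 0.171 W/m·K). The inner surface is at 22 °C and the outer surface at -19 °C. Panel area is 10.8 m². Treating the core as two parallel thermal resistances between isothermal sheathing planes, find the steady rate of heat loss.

Sheathing layers in series; stud and cavity paths in parallel between them.
R_inner = 0.018/(0.16×10.8) = 0.01042 K/W
R_stud  = 0.09/(0.15×0.14×10.8) = 0.3968 K/W
R_cav   = 0.09/(0.0366×0.86×10.8) = 0.2648 K/W
1/R_core = 1/R_stud + 1/R_cav → R_core = 0.1588 K/W
R_outer = 0.021/(0.171×10.8) = 0.01137 K/W
R_total = 0.1806 K/W
Q = ΔT/R_total = 41/0.1806

Q ≈ 227 W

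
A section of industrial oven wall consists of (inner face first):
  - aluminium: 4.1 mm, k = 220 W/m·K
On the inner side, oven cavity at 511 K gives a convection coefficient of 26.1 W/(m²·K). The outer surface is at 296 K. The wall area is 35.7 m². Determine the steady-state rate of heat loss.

Q ≈ 200000 W

Thermal resistances in series:
R_inner film = 1/(h_i·A) = 1/(26.1×35.7) = 0.001073 K/W
R_aluminium = L/(kA) = 0.0041/(220×35.7) = 5.22×10^-7 K/W
R_total = 0.001074 K/W
Q = ΔT / R_total = 215 / 0.001074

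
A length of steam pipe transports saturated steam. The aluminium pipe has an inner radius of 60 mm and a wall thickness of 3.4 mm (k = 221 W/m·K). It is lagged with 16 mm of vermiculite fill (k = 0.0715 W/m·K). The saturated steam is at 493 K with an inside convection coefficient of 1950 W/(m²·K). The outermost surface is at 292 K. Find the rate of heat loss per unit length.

Cylindrical conduction, so R = ln(r₂/r₁)/(2πkL) per layer, in series:
R_inner film = 1/(h_i·2πr₁L) = 1/(1950×2π×0.06×1) = 0.00136 K/W
R_aluminium pipe wall = ln(63.4/60)/(2π×221×1) = 3.969×10^-5 K/W
R_vermiculite fill = ln(79.4/63.4)/(2π×0.0715×1) = 0.5009 K/W
R_total = 0.5023 K/W
Q = ΔT/R_total = 201/0.5023

q′ ≈ 400 W/m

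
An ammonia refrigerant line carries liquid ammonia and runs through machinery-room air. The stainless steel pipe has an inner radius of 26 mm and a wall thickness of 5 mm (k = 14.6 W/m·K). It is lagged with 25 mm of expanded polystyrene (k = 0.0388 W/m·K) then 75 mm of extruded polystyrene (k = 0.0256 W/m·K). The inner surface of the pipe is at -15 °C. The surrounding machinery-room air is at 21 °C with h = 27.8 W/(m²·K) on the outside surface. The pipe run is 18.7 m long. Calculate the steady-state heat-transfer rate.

Treating each annulus and film as a series resistance:
R_stainless steel pipe wall = ln(31/26)/(2π×14.6×18.7) = 1.025×10^-4 K/W
R_expanded polystyrene = ln(56/31)/(2π×0.0388×18.7) = 0.1297 K/W
R_extruded polystyrene = ln(131/56)/(2π×0.0256×18.7) = 0.2825 K/W
R_outer film = 1/(h_o·2πr_oL) = 1/(27.8×2π×0.131×18.7) = 0.002337 K/W
R_total = 0.4147 K/W
Q = ΔT/R_total = 36/0.4147

Q ≈ 86.8 W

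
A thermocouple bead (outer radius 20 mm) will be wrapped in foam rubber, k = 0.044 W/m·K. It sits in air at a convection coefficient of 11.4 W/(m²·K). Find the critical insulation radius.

For a sphere r_cr = 2k/h = 2×0.044/11.4
r_cr = 7.72 mm; since the bare radius (20 mm) is above r_cr, any added insulation will reduce heat loss.

r_cr ≈ 7.72 mm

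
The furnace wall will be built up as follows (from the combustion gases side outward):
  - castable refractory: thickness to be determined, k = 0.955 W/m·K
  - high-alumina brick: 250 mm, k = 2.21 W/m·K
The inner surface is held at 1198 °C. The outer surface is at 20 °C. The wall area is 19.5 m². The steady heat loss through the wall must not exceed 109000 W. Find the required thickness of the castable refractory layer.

Thermal resistances in series:
R_high-alumina brick = L/(kA) = 0.25/(2.21×19.5) = 0.005801 K/W
Sum of the known resistances R_other = 0.005801 K/W
Required total resistance R_tot = ΔT/Q_allow = 1178/109000 = 0.01081 K/W
R_castable refractory = R_tot − R_other = 0.005006 K/W
L = R·k·A = 0.005006×0.955×19.5

L ≈ 93.2 mm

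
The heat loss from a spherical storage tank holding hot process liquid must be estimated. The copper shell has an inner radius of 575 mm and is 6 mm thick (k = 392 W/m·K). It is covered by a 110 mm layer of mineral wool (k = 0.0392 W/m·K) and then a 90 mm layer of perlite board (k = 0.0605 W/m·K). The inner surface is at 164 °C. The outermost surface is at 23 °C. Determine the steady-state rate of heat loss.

Radial (spherical) resistances in series:
R_copper shell = (1/0.575 − 1/0.581)/(4π×392) = 3.646×10^-6 K/W
R_mineral wool = (1/0.581 − 1/0.691)/(4π×0.0392) = 0.5562 K/W
R_perlite board = (1/0.691 − 1/0.781)/(4π×0.0605) = 0.2194 K/W
R_total = 0.7756 K/W
Q = ΔT/R_total = 141/0.7756

Q ≈ 182 W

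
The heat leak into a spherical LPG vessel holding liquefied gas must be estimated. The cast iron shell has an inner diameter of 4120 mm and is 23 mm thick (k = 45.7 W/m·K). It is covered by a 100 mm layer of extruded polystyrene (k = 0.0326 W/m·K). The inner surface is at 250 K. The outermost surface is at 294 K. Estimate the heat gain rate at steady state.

For a spherical shell R = (1/r₁ − 1/r₂)/(4πk); film R = 1/(h·4πr²). In series:
R_cast iron shell = (1/2.06 − 1/2.083)/(4π×45.7) = 9.334×10^-6 K/W
R_extruded polystyrene = (1/2.083 − 1/2.183)/(4π×0.0326) = 0.05368 K/W
R_total = 0.05369 K/W
Q = ΔT/R_total = 44/0.05369

Q ≈ 819 W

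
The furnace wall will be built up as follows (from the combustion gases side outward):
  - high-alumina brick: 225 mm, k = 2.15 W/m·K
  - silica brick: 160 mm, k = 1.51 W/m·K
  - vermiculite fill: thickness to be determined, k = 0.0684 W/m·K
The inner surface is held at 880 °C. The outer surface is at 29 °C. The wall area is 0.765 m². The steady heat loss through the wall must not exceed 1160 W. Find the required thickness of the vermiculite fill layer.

L ≈ 24 mm

Series thermal resistances:
R_high-alumina brick = L/(kA) = 0.225/(2.15×0.765) = 0.1368 K/W
R_silica brick = L/(kA) = 0.16/(1.51×0.765) = 0.1385 K/W
Sum of the known resistances R_other = 0.2753 K/W
Required total resistance R_tot = ΔT/Q_allow = 851/1160 = 0.7336 K/W
R_vermiculite fill = R_tot − R_other = 0.4583 K/W
L = R·k·A = 0.4583×0.0684×0.765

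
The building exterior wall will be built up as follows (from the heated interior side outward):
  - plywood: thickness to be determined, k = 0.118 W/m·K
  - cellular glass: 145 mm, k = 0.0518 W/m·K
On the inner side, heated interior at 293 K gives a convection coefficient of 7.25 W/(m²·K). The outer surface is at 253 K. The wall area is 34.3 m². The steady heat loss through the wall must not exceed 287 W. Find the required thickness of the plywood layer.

Thermal resistances in series:
R_inner film = 1/(h_i·A) = 1/(7.25×34.3) = 0.004021 K/W
R_cellular glass = L/(kA) = 0.145/(0.0518×34.3) = 0.08161 K/W
Sum of the known resistances R_other = 0.08563 K/W
Required total resistance R_tot = ΔT/Q_allow = 40/287 = 0.1394 K/W
R_plywood = R_tot − R_other = 0.05374 K/W
L = R·k·A = 0.05374×0.118×34.3

L ≈ 218 mm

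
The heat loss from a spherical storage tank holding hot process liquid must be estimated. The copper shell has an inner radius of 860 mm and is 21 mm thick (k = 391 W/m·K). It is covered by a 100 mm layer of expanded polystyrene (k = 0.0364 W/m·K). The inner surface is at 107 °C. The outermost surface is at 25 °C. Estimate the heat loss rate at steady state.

Q ≈ 324 W

Spherical conduction: R = (1/r_in − 1/r_out)/(4πk) per layer; series-sum.
R_copper shell = (1/0.86 − 1/0.881)/(4π×391) = 5.641×10^-6 K/W
R_expanded polystyrene = (1/0.881 − 1/0.981)/(4π×0.0364) = 0.253 K/W
R_total = 0.253 K/W
Q = ΔT/R_total = 82/0.253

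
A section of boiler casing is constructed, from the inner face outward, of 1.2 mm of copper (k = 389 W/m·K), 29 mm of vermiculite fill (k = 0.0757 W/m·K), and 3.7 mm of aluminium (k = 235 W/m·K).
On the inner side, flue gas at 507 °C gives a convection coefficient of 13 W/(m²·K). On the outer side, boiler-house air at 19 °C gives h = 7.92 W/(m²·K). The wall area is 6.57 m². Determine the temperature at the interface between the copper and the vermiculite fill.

T ≈ 443 °C

Model the wall as resistances in series:
R_inner film = 1/(h_i·A) = 1/(13×6.57) = 0.01171 K/W
R_copper = L/(kA) = 0.0012/(389×6.57) = 4.695×10^-7 K/W
R_vermiculite fill = L/(kA) = 0.029/(0.0757×6.57) = 0.05831 K/W
R_aluminium = L/(kA) = 0.0037/(235×6.57) = 2.396×10^-6 K/W
R_outer film = 1/(h_o·A) = 1/(7.92×6.57) = 0.01922 K/W
R_total = 0.08924 K/W;  Q = ΔT/R_total = 488/0.08924 = 5469 W
T_interface = T_inner − Q·ΣR(inner→interface) = 507 − 5470×0.01171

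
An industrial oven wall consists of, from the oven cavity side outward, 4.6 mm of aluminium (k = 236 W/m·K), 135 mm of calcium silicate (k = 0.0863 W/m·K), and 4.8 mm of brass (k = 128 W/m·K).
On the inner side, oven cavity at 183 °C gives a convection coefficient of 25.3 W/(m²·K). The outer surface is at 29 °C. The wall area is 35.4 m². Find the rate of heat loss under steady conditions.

Q ≈ 3400 W

Using the resistance-network approach (series):
R_inner film = 1/(h_i·A) = 1/(25.3×35.4) = 0.001117 K/W
R_aluminium = L/(kA) = 0.0046/(236×35.4) = 5.506×10^-7 K/W
R_calcium silicate = L/(kA) = 0.135/(0.0863×35.4) = 0.04419 K/W
R_brass = L/(kA) = 0.0048/(128×35.4) = 1.059×10^-6 K/W
R_total = 0.04531 K/W
Q = ΔT / R_total = 154 / 0.04531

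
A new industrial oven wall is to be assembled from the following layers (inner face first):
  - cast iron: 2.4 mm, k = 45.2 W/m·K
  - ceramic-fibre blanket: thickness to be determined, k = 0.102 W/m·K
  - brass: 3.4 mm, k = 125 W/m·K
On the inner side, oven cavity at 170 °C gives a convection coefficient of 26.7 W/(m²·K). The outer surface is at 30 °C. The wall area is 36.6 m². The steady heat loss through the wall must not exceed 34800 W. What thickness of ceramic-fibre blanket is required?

Using the resistance-network approach (series):
R_inner film = 1/(h_i·A) = 1/(26.7×36.6) = 0.001023 K/W
R_cast iron = L/(kA) = 0.0024/(45.2×36.6) = 1.451×10^-6 K/W
R_brass = L/(kA) = 0.0034/(125×36.6) = 7.432×10^-7 K/W
Sum of the known resistances R_other = 0.001026 K/W
Required total resistance R_tot = ΔT/Q_allow = 140/34800 = 0.004023 K/W
R_ceramic-fibre blanket = R_tot − R_other = 0.002997 K/W
L = R·k·A = 0.002997×0.102×36.6

L ≈ 11.2 mm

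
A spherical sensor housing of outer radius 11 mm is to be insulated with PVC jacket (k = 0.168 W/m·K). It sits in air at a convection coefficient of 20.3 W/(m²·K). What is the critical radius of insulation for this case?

r_cr ≈ 16.6 mm

For a sphere r_cr = 2k/h = 2×0.168/20.3
r_cr = 16.6 mm; since the bare radius (11 mm) is below r_cr, adding a thin layer of insulation will *increase* heat loss.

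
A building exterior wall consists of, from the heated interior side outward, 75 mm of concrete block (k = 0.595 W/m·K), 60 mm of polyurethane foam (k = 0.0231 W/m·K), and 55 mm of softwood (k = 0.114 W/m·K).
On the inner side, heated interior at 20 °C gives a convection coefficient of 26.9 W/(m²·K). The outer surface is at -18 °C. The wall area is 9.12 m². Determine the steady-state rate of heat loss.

Treating each layer as a thermal resistance in series:
R_inner film = 1/(h_i·A) = 1/(26.9×9.12) = 0.004076 K/W
R_concrete block = L/(kA) = 0.075/(0.595×9.12) = 0.01382 K/W
R_polyurethane foam = L/(kA) = 0.06/(0.0231×9.12) = 0.2848 K/W
R_softwood = L/(kA) = 0.055/(0.114×9.12) = 0.0529 K/W
R_total = 0.3556 K/W
Q = ΔT / R_total = 38 / 0.3556

Q ≈ 107 W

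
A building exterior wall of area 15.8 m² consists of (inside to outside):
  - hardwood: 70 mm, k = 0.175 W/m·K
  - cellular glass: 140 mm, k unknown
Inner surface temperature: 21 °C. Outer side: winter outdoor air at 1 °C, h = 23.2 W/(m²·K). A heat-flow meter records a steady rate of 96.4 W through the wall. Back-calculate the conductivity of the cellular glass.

Using the resistance-network approach (series):
R_hardwood = L/(kA) = 0.07/(0.175×15.8) = 0.02532 K/W
R_outer film = 1/(h_o·A) = 1/(23.2×15.8) = 0.002728 K/W
Sum of known resistances R_other = 0.02804 K/W
Total R = ΔT/Q = 20/96.4 = 0.2075 K/W
R_cellular glass = R_total − R_other = 0.1794 K/W
k = L/(R·A) = 0.14/(0.1794×15.8)

k ≈ 0.0494 W/(m·K)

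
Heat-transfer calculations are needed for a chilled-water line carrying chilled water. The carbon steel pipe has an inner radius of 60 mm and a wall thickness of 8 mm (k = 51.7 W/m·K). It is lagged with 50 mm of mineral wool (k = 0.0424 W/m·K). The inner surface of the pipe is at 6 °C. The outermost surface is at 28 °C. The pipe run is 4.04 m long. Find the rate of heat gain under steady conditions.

Q ≈ 43 W

Treating each annulus and film as a series resistance:
R_carbon steel pipe wall = ln(68/60)/(2π×51.7×4.04) = 9.537×10^-5 K/W
R_mineral wool = ln(118/68)/(2π×0.0424×4.04) = 0.5121 K/W
R_total = 0.5122 K/W
Q = ΔT/R_total = 22/0.5122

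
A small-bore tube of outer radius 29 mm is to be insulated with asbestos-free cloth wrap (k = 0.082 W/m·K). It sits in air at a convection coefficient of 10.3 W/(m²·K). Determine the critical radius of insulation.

r_cr ≈ 7.96 mm

For a cylinder r_cr = k/h = 0.082/10.3
r_cr = 7.96 mm; since the bare radius (29 mm) is above r_cr, any added insulation will reduce heat loss.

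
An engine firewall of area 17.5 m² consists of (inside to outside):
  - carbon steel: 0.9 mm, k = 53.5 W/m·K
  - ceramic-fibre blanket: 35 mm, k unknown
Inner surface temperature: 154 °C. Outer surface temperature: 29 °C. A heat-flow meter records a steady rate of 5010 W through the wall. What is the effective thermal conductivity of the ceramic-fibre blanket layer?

k ≈ 0.0802 W/(m·K)

Thermal resistances in series:
R_carbon steel = L/(kA) = 0.0009/(53.5×17.5) = 9.613×10^-7 K/W
Sum of known resistances R_other = 9.613×10^-7 K/W
Total R = ΔT/Q = 125/5010 = 0.02495 K/W
R_ceramic-fibre blanket = R_total − R_other = 0.02495 K/W
k = L/(R·A) = 0.035/(0.02495×17.5)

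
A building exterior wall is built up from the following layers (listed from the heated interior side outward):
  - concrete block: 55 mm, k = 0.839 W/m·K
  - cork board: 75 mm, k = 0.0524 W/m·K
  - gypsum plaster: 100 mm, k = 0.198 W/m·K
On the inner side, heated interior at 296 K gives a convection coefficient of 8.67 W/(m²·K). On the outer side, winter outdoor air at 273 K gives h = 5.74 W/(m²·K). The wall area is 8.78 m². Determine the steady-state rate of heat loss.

Treating each layer as a thermal resistance in series:
R_inner film = 1/(h_i·A) = 1/(8.67×8.78) = 0.01314 K/W
R_concrete block = L/(kA) = 0.055/(0.839×8.78) = 0.007466 K/W
R_cork board = L/(kA) = 0.075/(0.0524×8.78) = 0.163 K/W
R_gypsum plaster = L/(kA) = 0.1/(0.198×8.78) = 0.05752 K/W
R_outer film = 1/(h_o·A) = 1/(5.74×8.78) = 0.01984 K/W
R_total = 0.261 K/W
Q = ΔT / R_total = 23 / 0.261

Q ≈ 88.1 W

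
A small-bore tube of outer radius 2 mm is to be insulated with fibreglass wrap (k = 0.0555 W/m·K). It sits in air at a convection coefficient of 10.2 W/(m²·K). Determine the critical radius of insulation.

For a cylinder r_cr = k/h = 0.0555/10.2
r_cr = 5.44 mm; since the bare radius (2 mm) is below r_cr, adding a thin layer of insulation will *increase* heat loss.

r_cr ≈ 5.44 mm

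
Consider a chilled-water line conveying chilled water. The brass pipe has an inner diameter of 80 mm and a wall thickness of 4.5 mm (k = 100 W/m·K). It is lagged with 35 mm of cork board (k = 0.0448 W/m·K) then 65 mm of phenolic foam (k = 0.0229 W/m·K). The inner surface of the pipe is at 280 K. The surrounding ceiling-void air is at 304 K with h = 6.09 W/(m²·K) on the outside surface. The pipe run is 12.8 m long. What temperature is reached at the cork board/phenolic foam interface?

Per-layer cylindrical resistances, series-summed:
R_brass pipe wall = ln(44.5/40)/(2π×100×12.8) = 1.326×10^-5 K/W
R_cork board = ln(79.5/44.5)/(2π×0.0448×12.8) = 0.161 K/W
R_phenolic foam = ln(144.5/79.5)/(2π×0.0229×12.8) = 0.3244 K/W
R_outer film = 1/(h_o·2πr_oL) = 1/(6.09×2π×0.1445×12.8) = 0.01413 K/W
R_total = 0.4996 K/W
Q = ΔT/R_total = 24/0.4996
Q = 48 W
T_interface = T_inner + Q·ΣR(inner→interface) = 280 + 48×0.1611

T ≈ 288 K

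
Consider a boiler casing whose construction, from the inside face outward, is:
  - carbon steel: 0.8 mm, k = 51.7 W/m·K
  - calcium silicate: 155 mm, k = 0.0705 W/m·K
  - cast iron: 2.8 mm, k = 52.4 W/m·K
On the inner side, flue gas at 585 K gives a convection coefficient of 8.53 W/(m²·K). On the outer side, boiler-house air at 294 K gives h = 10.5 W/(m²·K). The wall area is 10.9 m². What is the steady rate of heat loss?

Series thermal resistances:
R_inner film = 1/(h_i·A) = 1/(8.53×10.9) = 0.01076 K/W
R_carbon steel = L/(kA) = 0.0008/(51.7×10.9) = 1.42×10^-6 K/W
R_calcium silicate = L/(kA) = 0.155/(0.0705×10.9) = 0.2017 K/W
R_cast iron = L/(kA) = 0.0028/(52.4×10.9) = 4.902×10^-6 K/W
R_outer film = 1/(h_o·A) = 1/(10.5×10.9) = 0.008737 K/W
R_total = 0.2212 K/W
Q = ΔT / R_total = 291 / 0.2212

Q ≈ 1320 W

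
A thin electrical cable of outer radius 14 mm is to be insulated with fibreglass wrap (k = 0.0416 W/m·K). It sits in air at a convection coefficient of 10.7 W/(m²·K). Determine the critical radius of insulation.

r_cr ≈ 3.89 mm

For a cylinder r_cr = k/h = 0.0416/10.7
r_cr = 3.89 mm; since the bare radius (14 mm) is above r_cr, any added insulation will reduce heat loss.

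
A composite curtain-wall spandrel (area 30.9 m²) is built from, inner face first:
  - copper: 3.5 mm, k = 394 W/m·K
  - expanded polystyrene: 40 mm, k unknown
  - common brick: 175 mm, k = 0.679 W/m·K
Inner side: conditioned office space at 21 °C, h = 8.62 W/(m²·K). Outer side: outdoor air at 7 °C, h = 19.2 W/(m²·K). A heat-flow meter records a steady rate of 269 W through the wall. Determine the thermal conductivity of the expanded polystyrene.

k ≈ 0.0338 W/(m·K)

Thermal resistances in series:
R_inner film = 1/(h_i·A) = 1/(8.62×30.9) = 0.003754 K/W
R_copper = L/(kA) = 0.0035/(394×30.9) = 2.875×10^-7 K/W
R_common brick = L/(kA) = 0.175/(0.679×30.9) = 0.008341 K/W
R_outer film = 1/(h_o·A) = 1/(19.2×30.9) = 0.001686 K/W
Sum of known resistances R_other = 0.01378 K/W
Total R = ΔT/Q = 14/269 = 0.05204 K/W
R_expanded polystyrene = R_total − R_other = 0.03826 K/W
k = L/(R·A) = 0.04/(0.03826×30.9)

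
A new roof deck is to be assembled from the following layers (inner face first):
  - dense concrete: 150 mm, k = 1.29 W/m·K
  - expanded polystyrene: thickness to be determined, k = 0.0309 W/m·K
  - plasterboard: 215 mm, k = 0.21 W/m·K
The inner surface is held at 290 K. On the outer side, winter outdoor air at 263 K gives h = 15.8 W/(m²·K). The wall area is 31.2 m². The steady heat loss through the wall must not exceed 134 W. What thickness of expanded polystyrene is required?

Thermal resistances in series:
R_dense concrete = L/(kA) = 0.15/(1.29×31.2) = 0.003727 K/W
R_plasterboard = L/(kA) = 0.215/(0.21×31.2) = 0.03281 K/W
R_outer film = 1/(h_o·A) = 1/(15.8×31.2) = 0.002029 K/W
Sum of the known resistances R_other = 0.03857 K/W
Required total resistance R_tot = ΔT/Q_allow = 27/134 = 0.2015 K/W
R_expanded polystyrene = R_tot − R_other = 0.1629 K/W
L = R·k·A = 0.1629×0.0309×31.2

L ≈ 157 mm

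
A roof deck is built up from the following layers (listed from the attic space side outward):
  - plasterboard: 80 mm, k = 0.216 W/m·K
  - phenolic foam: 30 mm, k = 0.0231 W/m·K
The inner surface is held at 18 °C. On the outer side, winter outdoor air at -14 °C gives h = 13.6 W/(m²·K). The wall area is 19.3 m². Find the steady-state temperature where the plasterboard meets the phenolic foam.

T ≈ 11.2 °C

Model the wall as resistances in series:
R_plasterboard = L/(kA) = 0.08/(0.216×19.3) = 0.01919 K/W
R_phenolic foam = L/(kA) = 0.03/(0.0231×19.3) = 0.06729 K/W
R_outer film = 1/(h_o·A) = 1/(13.6×19.3) = 0.00381 K/W
R_total = 0.09029 K/W;  Q = ΔT/R_total = 32/0.09029 = 354.4 W
T_interface = T_inner − Q·ΣR(inner→interface) = 18 − 354×0.01919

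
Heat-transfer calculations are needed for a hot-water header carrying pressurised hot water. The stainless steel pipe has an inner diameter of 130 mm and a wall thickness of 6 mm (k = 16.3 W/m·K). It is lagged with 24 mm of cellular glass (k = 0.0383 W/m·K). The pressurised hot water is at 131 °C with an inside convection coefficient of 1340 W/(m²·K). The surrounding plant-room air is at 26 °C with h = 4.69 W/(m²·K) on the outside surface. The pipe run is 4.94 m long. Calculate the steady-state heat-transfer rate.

Q ≈ 330 W

Radial resistances (cylindrical: R_cond = ln(r_o/r_i)/(2πkL), R_conv = 1/(h·2πrL)):
R_inner film = 1/(h_i·2πr₁L) = 1/(1340×2π×0.065×4.94) = 3.699×10^-4 K/W
R_stainless steel pipe wall = ln(71/65)/(2π×16.3×4.94) = 1.745×10^-4 K/W
R_cellular glass = ln(95/71)/(2π×0.0383×4.94) = 0.245 K/W
R_outer film = 1/(h_o·2πr_oL) = 1/(4.69×2π×0.095×4.94) = 0.07231 K/W
R_total = 0.3178 K/W
Q = ΔT/R_total = 105/0.3178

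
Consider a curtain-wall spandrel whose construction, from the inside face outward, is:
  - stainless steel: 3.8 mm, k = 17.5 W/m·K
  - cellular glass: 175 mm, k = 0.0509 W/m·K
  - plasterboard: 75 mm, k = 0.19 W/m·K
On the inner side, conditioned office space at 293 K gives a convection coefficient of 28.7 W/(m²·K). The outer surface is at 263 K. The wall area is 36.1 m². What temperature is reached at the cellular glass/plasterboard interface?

T ≈ 266 K

Using the resistance-network approach (series):
R_inner film = 1/(h_i·A) = 1/(28.7×36.1) = 9.652×10^-4 K/W
R_stainless steel = L/(kA) = 0.0038/(17.5×36.1) = 6.015×10^-6 K/W
R_cellular glass = L/(kA) = 0.175/(0.0509×36.1) = 0.09524 K/W
R_plasterboard = L/(kA) = 0.075/(0.19×36.1) = 0.01093 K/W
R_total = 0.1071 K/W;  Q = ΔT/R_total = 30/0.1071 = 280 W
T_interface = T_inner − Q·ΣR(inner→interface) = 293 − 280×0.09621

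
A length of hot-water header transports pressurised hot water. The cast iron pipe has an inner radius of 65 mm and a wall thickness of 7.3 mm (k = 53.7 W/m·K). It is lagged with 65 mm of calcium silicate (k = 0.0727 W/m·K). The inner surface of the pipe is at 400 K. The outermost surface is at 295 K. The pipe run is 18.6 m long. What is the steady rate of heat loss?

Q ≈ 1390 W

Treating each annulus and film as a series resistance:
R_cast iron pipe wall = ln(72.3/65)/(2π×53.7×18.6) = 1.696×10^-5 K/W
R_calcium silicate = ln(137.3/72.3)/(2π×0.0727×18.6) = 0.07549 K/W
R_total = 0.0755 K/W
Q = ΔT/R_total = 105/0.0755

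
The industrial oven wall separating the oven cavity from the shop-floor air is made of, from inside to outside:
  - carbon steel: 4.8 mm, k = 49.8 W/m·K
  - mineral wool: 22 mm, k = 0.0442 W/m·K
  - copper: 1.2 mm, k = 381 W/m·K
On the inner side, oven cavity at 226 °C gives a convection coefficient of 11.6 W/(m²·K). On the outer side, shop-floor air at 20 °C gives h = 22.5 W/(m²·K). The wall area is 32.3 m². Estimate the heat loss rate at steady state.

Thermal resistances in series:
R_inner film = 1/(h_i·A) = 1/(11.6×32.3) = 0.002669 K/W
R_carbon steel = L/(kA) = 0.0048/(49.8×32.3) = 2.984×10^-6 K/W
R_mineral wool = L/(kA) = 0.022/(0.0442×32.3) = 0.01541 K/W
R_copper = L/(kA) = 0.0012/(381×32.3) = 9.751×10^-8 K/W
R_outer film = 1/(h_o·A) = 1/(22.5×32.3) = 0.001376 K/W
R_total = 0.01946 K/W
Q = ΔT / R_total = 206 / 0.01946

Q ≈ 10600 W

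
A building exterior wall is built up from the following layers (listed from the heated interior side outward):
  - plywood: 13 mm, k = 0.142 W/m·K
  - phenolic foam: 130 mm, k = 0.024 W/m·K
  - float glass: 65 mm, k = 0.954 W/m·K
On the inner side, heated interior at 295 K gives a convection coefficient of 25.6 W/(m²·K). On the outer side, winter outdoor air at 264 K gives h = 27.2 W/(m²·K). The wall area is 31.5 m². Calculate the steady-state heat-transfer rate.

Q ≈ 173 W

Model the wall as resistances in series:
R_inner film = 1/(h_i·A) = 1/(25.6×31.5) = 0.00124 K/W
R_plywood = L/(kA) = 0.013/(0.142×31.5) = 0.002906 K/W
R_phenolic foam = L/(kA) = 0.13/(0.024×31.5) = 0.172 K/W
R_float glass = L/(kA) = 0.065/(0.954×31.5) = 0.002163 K/W
R_outer film = 1/(h_o·A) = 1/(27.2×31.5) = 0.001167 K/W
R_total = 0.1794 K/W
Q = ΔT / R_total = 31 / 0.1794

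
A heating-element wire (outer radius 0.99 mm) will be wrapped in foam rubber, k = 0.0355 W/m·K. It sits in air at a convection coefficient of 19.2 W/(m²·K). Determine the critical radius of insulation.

For a cylinder r_cr = k/h = 0.0355/19.2
r_cr = 1.85 mm; since the bare radius (0.99 mm) is below r_cr, adding a thin layer of insulation will *increase* heat loss.

r_cr ≈ 1.85 mm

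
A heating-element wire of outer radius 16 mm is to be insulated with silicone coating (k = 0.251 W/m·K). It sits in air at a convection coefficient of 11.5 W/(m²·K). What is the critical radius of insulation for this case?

r_cr ≈ 21.8 mm

For a cylinder r_cr = k/h = 0.251/11.5
r_cr = 21.8 mm; since the bare radius (16 mm) is below r_cr, adding a thin layer of insulation will *increase* heat loss.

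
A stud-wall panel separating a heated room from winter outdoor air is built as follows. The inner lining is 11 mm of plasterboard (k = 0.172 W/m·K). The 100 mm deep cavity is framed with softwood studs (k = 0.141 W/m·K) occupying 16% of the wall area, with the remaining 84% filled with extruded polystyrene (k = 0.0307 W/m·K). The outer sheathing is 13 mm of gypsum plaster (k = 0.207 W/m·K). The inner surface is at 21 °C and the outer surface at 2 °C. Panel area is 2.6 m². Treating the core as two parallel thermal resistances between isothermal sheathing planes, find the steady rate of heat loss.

Q ≈ 22.5 W

Sheathing layers in series; stud and cavity paths in parallel between them.
R_inner = 0.011/(0.172×2.6) = 0.0246 K/W
R_stud  = 0.1/(0.141×0.16×2.6) = 1.705 K/W
R_cav   = 0.1/(0.0307×0.84×2.6) = 1.491 K/W
1/R_core = 1/R_stud + 1/R_cav → R_core = 0.7955 K/W
R_outer = 0.013/(0.207×2.6) = 0.02415 K/W
R_total = 0.8443 K/W
Q = ΔT/R_total = 19/0.8443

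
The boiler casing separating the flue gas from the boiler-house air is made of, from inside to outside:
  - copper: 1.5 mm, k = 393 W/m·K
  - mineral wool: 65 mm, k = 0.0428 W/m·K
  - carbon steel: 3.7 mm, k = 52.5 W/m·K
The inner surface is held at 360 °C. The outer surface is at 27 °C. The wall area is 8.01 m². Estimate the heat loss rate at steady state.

Q ≈ 1760 W

Series thermal resistances:
R_copper = L/(kA) = 0.0015/(393×8.01) = 4.765×10^-7 K/W
R_mineral wool = L/(kA) = 0.065/(0.0428×8.01) = 0.1896 K/W
R_carbon steel = L/(kA) = 0.0037/(52.5×8.01) = 8.799×10^-6 K/W
R_total = 0.1896 K/W
Q = ΔT / R_total = 333 / 0.1896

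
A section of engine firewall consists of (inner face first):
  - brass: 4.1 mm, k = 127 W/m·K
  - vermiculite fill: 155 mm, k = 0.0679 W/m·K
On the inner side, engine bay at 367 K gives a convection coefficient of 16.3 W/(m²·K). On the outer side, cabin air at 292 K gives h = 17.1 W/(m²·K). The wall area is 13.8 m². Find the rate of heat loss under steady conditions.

Treating each layer as a thermal resistance in series:
R_inner film = 1/(h_i·A) = 1/(16.3×13.8) = 0.004446 K/W
R_brass = L/(kA) = 0.0041/(127×13.8) = 2.339×10^-6 K/W
R_vermiculite fill = L/(kA) = 0.155/(0.0679×13.8) = 0.1654 K/W
R_outer film = 1/(h_o·A) = 1/(17.1×13.8) = 0.004238 K/W
R_total = 0.1741 K/W
Q = ΔT / R_total = 75 / 0.1741

Q ≈ 431 W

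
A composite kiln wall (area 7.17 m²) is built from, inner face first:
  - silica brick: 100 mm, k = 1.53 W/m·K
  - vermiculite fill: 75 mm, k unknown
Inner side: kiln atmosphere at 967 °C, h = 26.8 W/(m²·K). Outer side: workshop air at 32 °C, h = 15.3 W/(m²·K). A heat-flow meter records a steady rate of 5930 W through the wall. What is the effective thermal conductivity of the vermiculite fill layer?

k ≈ 0.0779 W/(m·K)

Series thermal resistances:
R_inner film = 1/(h_i·A) = 1/(26.8×7.17) = 0.005204 K/W
R_silica brick = L/(kA) = 0.1/(1.53×7.17) = 0.009116 K/W
R_outer film = 1/(h_o·A) = 1/(15.3×7.17) = 0.009116 K/W
Sum of known resistances R_other = 0.02344 K/W
Total R = ΔT/Q = 935/5930 = 0.1577 K/W
R_vermiculite fill = R_total − R_other = 0.1342 K/W
k = L/(R·A) = 0.075/(0.1342×7.17)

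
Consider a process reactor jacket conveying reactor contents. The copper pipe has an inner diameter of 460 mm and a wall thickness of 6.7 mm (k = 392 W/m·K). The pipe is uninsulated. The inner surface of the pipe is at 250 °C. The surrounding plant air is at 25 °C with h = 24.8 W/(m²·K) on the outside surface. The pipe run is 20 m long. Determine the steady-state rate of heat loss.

Per-layer cylindrical resistances, series-summed:
R_copper pipe wall = ln(236.7/230)/(2π×392×20) = 5.829×10^-7 K/W
R_outer film = 1/(h_o·2πr_oL) = 1/(24.8×2π×0.2367×20) = 0.001356 K/W
R_total = 0.001356 K/W
Q = ΔT/R_total = 225/0.001356

Q ≈ 166000 W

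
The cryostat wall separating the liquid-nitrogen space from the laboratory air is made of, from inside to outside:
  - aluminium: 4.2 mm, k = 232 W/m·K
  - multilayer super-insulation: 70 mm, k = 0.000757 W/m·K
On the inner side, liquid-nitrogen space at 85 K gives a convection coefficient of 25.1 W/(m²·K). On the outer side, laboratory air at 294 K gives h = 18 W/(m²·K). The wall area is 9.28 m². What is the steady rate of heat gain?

Using the resistance-network approach (series):
R_inner film = 1/(h_i·A) = 1/(25.1×9.28) = 0.004293 K/W
R_aluminium = L/(kA) = 0.0042/(232×9.28) = 1.951×10^-6 K/W
R_multilayer super-insulation = L/(kA) = 0.07/(0.000757×9.28) = 9.964 K/W
R_outer film = 1/(h_o·A) = 1/(18×9.28) = 0.005987 K/W
R_total = 9.975 K/W
Q = ΔT / R_total = 209 / 9.975

Q ≈ 21 W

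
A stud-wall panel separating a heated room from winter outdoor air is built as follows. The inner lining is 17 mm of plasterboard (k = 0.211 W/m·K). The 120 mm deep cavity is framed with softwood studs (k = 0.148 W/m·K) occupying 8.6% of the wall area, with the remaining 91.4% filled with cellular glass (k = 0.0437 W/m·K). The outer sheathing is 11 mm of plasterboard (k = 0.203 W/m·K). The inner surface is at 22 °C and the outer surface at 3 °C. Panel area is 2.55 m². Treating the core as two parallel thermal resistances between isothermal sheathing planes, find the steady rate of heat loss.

Sheathing layers in series; stud and cavity paths in parallel between them.
R_inner = 0.017/(0.211×2.55) = 0.0316 K/W
R_stud  = 0.12/(0.148×0.086×2.55) = 3.697 K/W
R_cav   = 0.12/(0.0437×0.914×2.55) = 1.178 K/W
1/R_core = 1/R_stud + 1/R_cav → R_core = 0.8935 K/W
R_outer = 0.011/(0.203×2.55) = 0.02125 K/W
R_total = 0.9463 K/W
Q = ΔT/R_total = 19/0.9463

Q ≈ 20.1 W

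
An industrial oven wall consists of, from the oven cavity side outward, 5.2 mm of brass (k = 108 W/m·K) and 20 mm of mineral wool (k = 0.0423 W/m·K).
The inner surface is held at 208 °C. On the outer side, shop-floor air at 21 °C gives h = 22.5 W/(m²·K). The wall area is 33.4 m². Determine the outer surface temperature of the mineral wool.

T ≈ 37.1 °C

Thermal resistances in series:
R_brass = L/(kA) = 0.0052/(108×33.4) = 1.442×10^-6 K/W
R_mineral wool = L/(kA) = 0.02/(0.0423×33.4) = 0.01416 K/W
R_outer film = 1/(h_o·A) = 1/(22.5×33.4) = 0.001331 K/W
R_total = 0.01549 K/W;  Q = ΔT/R_total = 187/0.01549 = 12070 W
T_interface = T_inner − Q·ΣR(inner→interface) = 208 − 12100×0.01416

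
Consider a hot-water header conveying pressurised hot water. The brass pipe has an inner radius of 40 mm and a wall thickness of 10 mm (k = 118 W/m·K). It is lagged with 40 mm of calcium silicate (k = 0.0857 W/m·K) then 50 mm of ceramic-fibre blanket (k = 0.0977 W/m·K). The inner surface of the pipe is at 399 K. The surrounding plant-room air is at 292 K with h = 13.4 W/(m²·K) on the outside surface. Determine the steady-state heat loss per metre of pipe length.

For a radial system each layer contributes R = ln(r_out/r_in)/(2πkL); films add R = 1/(hA).
R_brass pipe wall = ln(50/40)/(2π×118×1) = 3.01×10^-4 K/W
R_calcium silicate = ln(90/50)/(2π×0.0857×1) = 1.092 K/W
R_ceramic-fibre blanket = ln(140/90)/(2π×0.0977×1) = 0.7198 K/W
R_outer film = 1/(h_o·2πr_oL) = 1/(13.4×2π×0.14×1) = 0.08484 K/W
R_total = 1.896 K/W
Q = ΔT/R_total = 107/1.896

q′ ≈ 56.4 W/m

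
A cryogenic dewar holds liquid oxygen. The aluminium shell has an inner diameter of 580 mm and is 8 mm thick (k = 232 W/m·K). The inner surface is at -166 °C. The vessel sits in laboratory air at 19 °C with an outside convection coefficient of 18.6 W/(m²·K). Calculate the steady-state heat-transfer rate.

For a spherical shell R = (1/r₁ − 1/r₂)/(4πk); film R = 1/(h·4πr²). In series:
R_aluminium shell = (1/0.29 − 1/0.298)/(4π×232) = 3.175×10^-5 K/W
R_outer film = 1/(h·4πr_o²) = 1/(18.6×4π×0.298²) = 0.04818 K/W
R_total = 0.04821 K/W
Q = ΔT/R_total = 185/0.04821

Q ≈ 3840 W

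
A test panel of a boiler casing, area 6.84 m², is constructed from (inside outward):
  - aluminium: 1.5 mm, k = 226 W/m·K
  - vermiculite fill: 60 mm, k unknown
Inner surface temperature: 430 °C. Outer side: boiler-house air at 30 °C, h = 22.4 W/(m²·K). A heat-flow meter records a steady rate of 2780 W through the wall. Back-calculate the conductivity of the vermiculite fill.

Model the wall as resistances in series:
R_aluminium = L/(kA) = 0.0015/(226×6.84) = 9.703×10^-7 K/W
R_outer film = 1/(h_o·A) = 1/(22.4×6.84) = 0.006527 K/W
Sum of known resistances R_other = 0.006528 K/W
Total R = ΔT/Q = 400/2780 = 0.1439 K/W
R_vermiculite fill = R_total − R_other = 0.1374 K/W
k = L/(R·A) = 0.06/(0.1374×6.84)

k ≈ 0.0639 W/(m·K)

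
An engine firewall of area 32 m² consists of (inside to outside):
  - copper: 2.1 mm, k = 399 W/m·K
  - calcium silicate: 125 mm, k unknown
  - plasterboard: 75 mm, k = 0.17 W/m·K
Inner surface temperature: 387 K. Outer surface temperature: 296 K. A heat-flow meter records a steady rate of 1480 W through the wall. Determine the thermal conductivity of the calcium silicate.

Model the wall as resistances in series:
R_copper = L/(kA) = 0.0021/(399×32) = 1.645×10^-7 K/W
R_plasterboard = L/(kA) = 0.075/(0.17×32) = 0.01379 K/W
Sum of known resistances R_other = 0.01379 K/W
Total R = ΔT/Q = 91/1480 = 0.06149 K/W
R_calcium silicate = R_total − R_other = 0.0477 K/W
k = L/(R·A) = 0.125/(0.0477×32)

k ≈ 0.0819 W/(m·K)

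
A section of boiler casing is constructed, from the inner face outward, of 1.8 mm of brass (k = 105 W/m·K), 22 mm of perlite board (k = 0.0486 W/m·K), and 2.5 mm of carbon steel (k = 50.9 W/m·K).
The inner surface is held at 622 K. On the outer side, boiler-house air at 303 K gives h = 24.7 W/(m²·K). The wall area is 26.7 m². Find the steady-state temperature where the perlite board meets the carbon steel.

Using the resistance-network approach (series):
R_brass = L/(kA) = 0.0018/(105×26.7) = 6.421×10^-7 K/W
R_perlite board = L/(kA) = 0.022/(0.0486×26.7) = 0.01695 K/W
R_carbon steel = L/(kA) = 0.0025/(50.9×26.7) = 1.84×10^-6 K/W
R_outer film = 1/(h_o·A) = 1/(24.7×26.7) = 0.001516 K/W
R_total = 0.01847 K/W;  Q = ΔT/R_total = 319/0.01847 = 17270 W
T_interface = T_inner − Q·ΣR(inner→interface) = 622 − 17300×0.01695

T ≈ 329 K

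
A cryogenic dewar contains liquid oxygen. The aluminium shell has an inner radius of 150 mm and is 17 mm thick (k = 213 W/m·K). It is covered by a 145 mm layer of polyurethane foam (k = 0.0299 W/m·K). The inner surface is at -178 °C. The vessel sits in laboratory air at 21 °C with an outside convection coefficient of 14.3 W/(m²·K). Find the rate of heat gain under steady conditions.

For a spherical shell R = (1/r₁ − 1/r₂)/(4πk); film R = 1/(h·4πr²). In series:
R_aluminium shell = (1/0.15 − 1/0.167)/(4π×213) = 2.535×10^-4 K/W
R_polyurethane foam = (1/0.167 − 1/0.312)/(4π×0.0299) = 7.407 K/W
R_outer film = 1/(h·4πr_o²) = 1/(14.3×4π×0.312²) = 0.05717 K/W
R_total = 7.464 K/W
Q = ΔT/R_total = 199/7.464

Q ≈ 26.7 W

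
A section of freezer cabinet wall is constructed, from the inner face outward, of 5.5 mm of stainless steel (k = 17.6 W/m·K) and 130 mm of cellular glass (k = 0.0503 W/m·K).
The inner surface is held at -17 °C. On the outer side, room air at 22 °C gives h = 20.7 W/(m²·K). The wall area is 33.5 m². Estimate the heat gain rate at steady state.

Series thermal resistances:
R_stainless steel = L/(kA) = 0.0055/(17.6×33.5) = 9.328×10^-6 K/W
R_cellular glass = L/(kA) = 0.13/(0.0503×33.5) = 0.07715 K/W
R_outer film = 1/(h_o·A) = 1/(20.7×33.5) = 0.001442 K/W
R_total = 0.0786 K/W
Q = ΔT / R_total = 39 / 0.0786

Q ≈ 496 W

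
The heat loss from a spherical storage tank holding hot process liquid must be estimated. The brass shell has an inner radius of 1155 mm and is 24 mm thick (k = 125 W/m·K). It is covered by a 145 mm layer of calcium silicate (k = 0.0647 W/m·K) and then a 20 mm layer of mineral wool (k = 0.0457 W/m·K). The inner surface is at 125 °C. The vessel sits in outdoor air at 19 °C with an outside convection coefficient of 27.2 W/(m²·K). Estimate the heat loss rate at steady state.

Spherical conduction: R = (1/r_in − 1/r_out)/(4πk) per layer; series-sum.
R_brass shell = (1/1.155 − 1/1.179)/(4π×125) = 1.122×10^-5 K/W
R_calcium silicate = (1/1.179 − 1/1.324)/(4π×0.0647) = 0.1142 K/W
R_mineral wool = (1/1.324 − 1/1.344)/(4π×0.0457) = 0.01957 K/W
R_outer film = 1/(h·4πr_o²) = 1/(27.2×4π×1.344²) = 0.00162 K/W
R_total = 0.1355 K/W
Q = ΔT/R_total = 106/0.1355

Q ≈ 783 W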